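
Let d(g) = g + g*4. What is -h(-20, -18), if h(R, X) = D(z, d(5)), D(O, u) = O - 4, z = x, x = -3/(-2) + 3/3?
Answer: 3/2 ≈ 1.5000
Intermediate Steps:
x = 5/2 (x = -3*(-½) + 3*(⅓) = 3/2 + 1 = 5/2 ≈ 2.5000)
z = 5/2 ≈ 2.5000
d(g) = 5*g (d(g) = g + 4*g = 5*g)
D(O, u) = -4 + O
h(R, X) = -3/2 (h(R, X) = -4 + 5/2 = -3/2)
-h(-20, -18) = -1*(-3/2) = 3/2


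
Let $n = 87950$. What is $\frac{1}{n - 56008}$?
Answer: $\frac{1}{31942} \approx 3.1307 \cdot 10^{-5}$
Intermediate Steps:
$\frac{1}{n - 56008} = \frac{1}{87950 - 56008} = \frac{1}{31942}$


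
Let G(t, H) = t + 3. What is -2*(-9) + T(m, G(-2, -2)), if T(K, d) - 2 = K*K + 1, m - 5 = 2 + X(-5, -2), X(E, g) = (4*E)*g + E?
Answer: 1785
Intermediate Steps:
X(E, g) = E + 4*E*g (X(E, g) = 4*E*g + E = E + 4*E*g)
m = 42 (m = 5 + (2 - 5*(1 + 4*(-2))) = 5 + (2 - 5*(1 - 8)) = 5 + (2 - 5*(-7)) = 5 + (2 + 35) = 5 + 37 = 42)
G(t, H) = 3 + t
T(K, d) = 3 + K**2 (T(K, d) = 2 + (K*K + 1) = 2 + (K**2 + 1) = 2 + (1 + K**2) = 3 + K**2)
-2*(-9) + T(m, G(-2, -2)) = -2*(-9) + (3 + 42**2) = 18 + (3 + 1764) = 18 + 1767 = 1785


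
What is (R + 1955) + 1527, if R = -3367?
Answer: 115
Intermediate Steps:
(R + 1955) + 1527 = (-3367 + 1955) + 1527 = -1412 + 1527 = 115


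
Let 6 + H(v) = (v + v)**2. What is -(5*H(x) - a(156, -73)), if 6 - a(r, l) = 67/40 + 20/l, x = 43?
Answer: -107880571/2920 ≈ -36945.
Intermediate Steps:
a(r, l) = 173/40 - 20/l (a(r, l) = 6 - (67/40 + 20/l) = 6 + (-67/40 - 20/l) = 173/40 - 20/l)
H(v) = -6 + 4*v**2 (H(v) = -6 + (v + v)**2 = -6 + (2*v)**2 = -6 + 4*v**2)
-(5*H(x) - a(156, -73)) = -(5*(-6 + 4*43**2) - (173/40 - 20/(-73))) = -(5*(-6 + 4*1849) - (173/40 - 20*(-1/73))) = -(5*(-6 + 7396) - (173/40 + 20/73)) = -(5*7390 - 1*13429/2920) = -(36950 - 13429/2920) = -1*107880571/2920 = -107880571/2920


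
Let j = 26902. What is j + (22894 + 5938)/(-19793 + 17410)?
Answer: 64078634/2383 ≈ 26890.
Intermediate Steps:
j + (22894 + 5938)/(-19793 + 17410) = 26902 + (22894 + 5938)/(-19793 + 17410) = 26902 + 28832/(-2383) = 26902 + 28832*(-1/2383) = 26902 - 28832/2383 = 64078634/2383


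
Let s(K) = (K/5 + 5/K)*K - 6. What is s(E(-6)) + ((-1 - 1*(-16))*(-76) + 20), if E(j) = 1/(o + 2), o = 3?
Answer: -140124/125 ≈ -1121.0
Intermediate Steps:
E(j) = ⅕ (E(j) = 1/(3 + 2) = 1/5 = ⅕)
s(K) = -6 + K*(5/K + K/5) (s(K) = (K*(⅕) + 5/K)*K - 6 = (K/5 + 5/K)*K - 6 = (5/K + K/5)*K - 6 = K*(5/K + K/5) - 6 = -6 + K*(5/K + K/5))
s(E(-6)) + ((-1 - 1*(-16))*(-76) + 20) = (-1 + (⅕)²/5) + ((-1 - 1*(-16))*(-76) + 20) = (-1 + (⅕)*(1/25)) + ((-1 + 16)*(-76) + 20) = (-1 + 1/125) + (15*(-76) + 20) = -124/125 + (-1140 + 20) = -124/125 - 1120 = -140124/125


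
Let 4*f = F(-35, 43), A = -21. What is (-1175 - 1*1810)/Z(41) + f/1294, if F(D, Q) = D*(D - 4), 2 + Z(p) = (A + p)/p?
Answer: 316774695/160456 ≈ 1974.2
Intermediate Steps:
Z(p) = -2 + (-21 + p)/p
F(D, Q) = D*(-4 + D)
f = 1365/4 (f = (-35*(-4 - 35))/4 = (-35*(-39))/4 = (¼)*1365 = 1365/4 ≈ 341.25)
(-1175 - 1*1810)/Z(41) + f/1294 = (-1175 - 1*1810)/(((-21 - 1*41)/41)) + (1365/4)/1294 = (-1175 - 1810)/(((-21 - 41)/41)) + (1365/4)*(1/1294) = -2985/((1/41)*(-62)) + 1365/5176 = -2985/(-62/41) + 1365/5176 = -2985*(-41/62) + 1365/5176 = 122385/62 + 1365/5176 = 316774695/160456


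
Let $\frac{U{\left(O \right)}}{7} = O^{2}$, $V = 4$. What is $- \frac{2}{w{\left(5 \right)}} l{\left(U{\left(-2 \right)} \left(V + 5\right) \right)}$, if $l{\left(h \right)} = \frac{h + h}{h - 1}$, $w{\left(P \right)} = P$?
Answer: $- \frac{1008}{1255} \approx -0.80319$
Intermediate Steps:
$U{\left(O \right)} = 7 O^{2}$
$l{\left(h \right)} = \frac{2 h}{-1 + h}$
$- \frac{2}{w{\left(5 \right)}} l{\left(U{\left(-2 \right)} \left(V + 5\right) \right)} = - \frac{2}{5} \frac{2 \cdot 7 \left(-2\right)^{2} \left(4 + 5\right)}{-1 + 7 \left(-2\right)^{2} \left(4 + 5\right)} = \left(-2\right) \frac{1}{5} \frac{2 \cdot 7 \cdot 4 \cdot 9}{-1 + 7 \cdot 4 \cdot 9} = - \frac{2 \frac{2 \cdot 28 \cdot 9}{-1 + 28 \cdot 9}}{5} = - \frac{2 \cdot 2 \cdot 252 \frac{1}{-1 + 252}}{5} = - \frac{2 \cdot 2 \cdot 252 \cdot \frac{1}{251}}{5} = \left(- \frac{2}{5}\right) \frac{504}{251} = - \frac{1008}{1255}$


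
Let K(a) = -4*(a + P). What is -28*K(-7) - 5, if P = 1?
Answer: -677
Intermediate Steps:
K(a) = -4 - 4*a (K(a) = -4*(a + 1) = -4*(1 + a) = -4 - 4*a)
-28*K(-7) - 5 = -28*(-4 - 4*(-7)) - 5 = -28*(-4 + 28) - 5 = -28*24 - 5 = -672 - 5 = -677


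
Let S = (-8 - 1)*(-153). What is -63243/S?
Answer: -7027/153 ≈ -45.928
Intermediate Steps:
S = 1377 (S = -9*(-153) = 1377)
-63243/S = -63243/1377 = -63243*1/1377 = -7027/153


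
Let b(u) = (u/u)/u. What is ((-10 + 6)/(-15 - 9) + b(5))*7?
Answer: 77/30 ≈ 2.5667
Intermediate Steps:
b(u) = 1/u
((-10 + 6)/(-15 - 9) + b(5))*7 = ((-10 + 6)/(-15 - 9) + 1/5)*7 = (-4/(-24) + 1/5)*7 = (-4*(-1/24) + 1/5)*7 = (1/6 + 1/5)*7 = (11/30)*7 = 77/30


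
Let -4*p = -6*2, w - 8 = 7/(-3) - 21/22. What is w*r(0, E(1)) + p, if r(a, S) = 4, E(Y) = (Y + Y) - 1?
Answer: 721/33 ≈ 21.848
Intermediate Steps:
E(Y) = -1 + 2*Y (E(Y) = 2*Y - 1 = -1 + 2*Y)
w = 311/66 (w = 8 + (7/(-3) - 21/22) = 8 + (7*(-1/3) - 21*1/22) = 8 + (-7/3 - 21/22) = 8 - 217/66 = 311/66 ≈ 4.7121)
p = 3 (p = -(-3)*2/2 = -1/4*(-12) = 3)
w*r(0, E(1)) + p = (311/66)*4 + 3 = 622/33 + 3 = 721/33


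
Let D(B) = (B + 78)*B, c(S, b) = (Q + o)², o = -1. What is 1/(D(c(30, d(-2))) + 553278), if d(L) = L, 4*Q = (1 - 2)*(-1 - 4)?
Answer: 256/141640417 ≈ 1.8074e-6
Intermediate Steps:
Q = 5/4 (Q = ((1 - 2)*(-1 - 4))/4 = (-1*(-5))/4 = (¼)*5 = 5/4 ≈ 1.2500)
c(S, b) = 1/16 (c(S, b) = (5/4 - 1)² = (¼)² = 1/16)
D(B) = B*(78 + B) (D(B) = (78 + B)*B = B*(78 + B))
1/(D(c(30, d(-2))) + 553278) = 1/((78 + 1/16)/16 + 553278) = 1/((1/16)*(1249/16) + 553278) = 1/(1249/256 + 553278) = 1/(141640417/256) = 256/141640417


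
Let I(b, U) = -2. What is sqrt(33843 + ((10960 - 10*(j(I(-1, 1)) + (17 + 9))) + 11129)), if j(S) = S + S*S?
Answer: 2*sqrt(13913) ≈ 235.91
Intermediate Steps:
j(S) = S + S**2
sqrt(33843 + ((10960 - 10*(j(I(-1, 1)) + (17 + 9))) + 11129)) = sqrt(33843 + ((10960 - 10*(-2*(1 - 2) + (17 + 9))) + 11129)) = sqrt(33843 + ((10960 - 10*(-2*(-1) + 26)) + 11129)) = sqrt(33843 + ((10960 - 10*(2 + 26)) + 11129)) = sqrt(33843 + ((10960 - 10*28) + 11129)) = sqrt(33843 + ((10960 - 280) + 11129)) = sqrt(33843 + (10680 + 11129)) = sqrt(33843 + 21809) = sqrt(55652) = 2*sqrt(13913)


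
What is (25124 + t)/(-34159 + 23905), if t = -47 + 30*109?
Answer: -9449/3418 ≈ -2.7645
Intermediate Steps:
t = 3223 (t = -47 + 3270 = 3223)
(25124 + t)/(-34159 + 23905) = (25124 + 3223)/(-34159 + 23905) = 28347/(-10254) = 28347*(-1/10254) = -9449/3418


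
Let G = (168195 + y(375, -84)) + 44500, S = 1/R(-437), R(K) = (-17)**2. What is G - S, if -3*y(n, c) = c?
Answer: 61476946/289 ≈ 2.1272e+5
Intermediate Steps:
R(K) = 289
y(n, c) = -c/3
S = 1/289 ≈ 0.0034602
G = 212723 (G = (168195 - 1/3*(-84)) + 44500 = (168195 + 28) + 44500 = 168223 + 44500 = 212723)
G - S = 212723 - 1*1/289 = 212723 - 1/289 = 61476946/289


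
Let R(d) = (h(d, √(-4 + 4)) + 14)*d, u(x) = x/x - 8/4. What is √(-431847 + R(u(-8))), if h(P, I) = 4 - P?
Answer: I*√431866 ≈ 657.17*I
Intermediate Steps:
u(x) = -1 (u(x) = 1 - 8*¼ = 1 - 2 = -1)
R(d) = d*(18 - d) (R(d) = ((4 - d) + 14)*d = (18 - d)*d = d*(18 - d))
√(-431847 + R(u(-8))) = √(-431847 - (18 - 1*(-1))) = √(-431847 - (18 + 1)) = √(-431847 - 1*19) = √(-431847 - 19) = √(-431866) = I*√431866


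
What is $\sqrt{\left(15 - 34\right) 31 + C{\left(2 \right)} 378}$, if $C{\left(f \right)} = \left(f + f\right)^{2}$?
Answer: $\sqrt{5459} \approx 73.885$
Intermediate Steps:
$C{\left(f \right)} = 4 f^{2}$ ($C{\left(f \right)} = \left(2 f\right)^{2} = 4 f^{2}$)
$\sqrt{\left(15 - 34\right) 31 + C{\left(2 \right)} 378} = \sqrt{\left(15 - 34\right) 31 + 4 \cdot 2^{2} \cdot 378} = \sqrt{\left(-19\right) 31 + 4 \cdot 4 \cdot 378} = \sqrt{-589 + 16 \cdot 378} = \sqrt{-589 + 6048} = \sqrt{5459}$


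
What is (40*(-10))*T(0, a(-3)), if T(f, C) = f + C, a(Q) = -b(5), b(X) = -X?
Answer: -2000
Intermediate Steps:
a(Q) = 5 (a(Q) = -(-1)*5 = -1*(-5) = 5)
T(f, C) = C + f
(40*(-10))*T(0, a(-3)) = (40*(-10))*(5 + 0) = -400*5 = -2000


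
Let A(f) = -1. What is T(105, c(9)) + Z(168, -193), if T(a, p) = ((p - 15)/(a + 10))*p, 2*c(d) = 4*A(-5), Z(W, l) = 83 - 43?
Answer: 4634/115 ≈ 40.296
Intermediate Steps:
Z(W, l) = 40
c(d) = -2 (c(d) = (4*(-1))/2 = (½)*(-4) = -2)
T(a, p) = p*(-15 + p)/(10 + a) (T(a, p) = ((-15 + p)/(10 + a))*p = p*(-15 + p)/(10 + a))
T(105, c(9)) + Z(168, -193) = -2*(-15 - 2)/(10 + 105) + 40 = -2*(-17)/115 + 40 = -2*1/115*(-17) + 40 = 34/115 + 40 = 4634/115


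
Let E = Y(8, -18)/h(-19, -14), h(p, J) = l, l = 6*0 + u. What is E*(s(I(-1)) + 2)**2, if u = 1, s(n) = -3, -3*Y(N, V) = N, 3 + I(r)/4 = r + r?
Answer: -8/3 ≈ -2.6667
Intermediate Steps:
I(r) = -12 + 8*r (I(r) = -12 + 4*(r + r) = -12 + 4*(2*r) = -12 + 8*r)
Y(N, V) = -N/3
l = 1 (l = 6*0 + 1 = 0 + 1 = 1)
h(p, J) = 1
E = -8/3 (E = -1/3*8/1 = -8/3*1 = -8/3 ≈ -2.6667)
E*(s(I(-1)) + 2)**2 = -8*(-3 + 2)**2/3 = -8/3*(-1)**2 = -8/3*1 = -8/3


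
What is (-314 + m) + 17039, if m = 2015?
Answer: 18740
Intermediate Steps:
(-314 + m) + 17039 = (-314 + 2015) + 17039 = 1701 + 17039 = 18740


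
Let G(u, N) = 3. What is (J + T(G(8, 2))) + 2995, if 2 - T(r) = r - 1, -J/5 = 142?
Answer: 2285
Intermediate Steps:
J = -710 (J = -5*142 = -710)
T(r) = 3 - r (T(r) = 2 - (r - 1) = 2 - (-1 + r) = 2 + (1 - r) = 3 - r)
(J + T(G(8, 2))) + 2995 = (-710 + (3 - 1*3)) + 2995 = (-710 + (3 - 3)) + 2995 = (-710 + 0) + 2995 = -710 + 2995 = 2285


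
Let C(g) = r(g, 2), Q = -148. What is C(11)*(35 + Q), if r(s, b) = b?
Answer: -226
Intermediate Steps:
C(g) = 2
C(11)*(35 + Q) = 2*(35 - 148) = 2*(-113) = -226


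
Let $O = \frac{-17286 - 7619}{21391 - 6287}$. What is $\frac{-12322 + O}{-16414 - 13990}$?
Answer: $\frac{186136393}{459222016} \approx 0.40533$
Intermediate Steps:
$O = - \frac{24905}{15104}$ ($O = - \frac{24905}{21391 - 6287} = - \frac{24905}{15104} \approx -1.6489$)
$\frac{-12322 + O}{-16414 - 13990} = \frac{-12322 - \frac{24905}{15104}}{-16414 - 13990} = - \frac{186136393}{15104 \left(-30404\right)} = \left(- \frac{186136393}{15104}\right) \left(- \frac{1}{30404}\right) = \frac{186136393}{459222016}$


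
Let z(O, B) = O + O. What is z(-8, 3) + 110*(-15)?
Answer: -1666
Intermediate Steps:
z(O, B) = 2*O
z(-8, 3) + 110*(-15) = 2*(-8) + 110*(-15) = -16 - 1650 = -1666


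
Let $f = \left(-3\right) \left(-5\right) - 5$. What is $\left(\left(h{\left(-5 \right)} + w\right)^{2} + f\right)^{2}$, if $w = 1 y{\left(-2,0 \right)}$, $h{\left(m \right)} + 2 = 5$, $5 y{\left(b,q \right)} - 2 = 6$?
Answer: $\frac{606841}{625} \approx 970.95$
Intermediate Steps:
$y{\left(b,q \right)} = \frac{8}{5}$ ($y{\left(b,q \right)} = \frac{2}{5} + \frac{1}{5} \cdot 6 = \frac{2}{5} + \frac{6}{5} = \frac{8}{5}$)
$h{\left(m \right)} = 3$ ($h{\left(m \right)} = -2 + 5 = 3$)
$w = \frac{8}{5}$ ($w = 1 \cdot \frac{8}{5} = \frac{8}{5} \approx 1.6$)
$f = 10$ ($f = 15 - 5 = 10$)
$\left(\left(h{\left(-5 \right)} + w\right)^{2} + f\right)^{2} = \left(\left(3 + \frac{8}{5}\right)^{2} + 10\right)^{2} = \left(\left(\frac{23}{5}\right)^{2} + 10\right)^{2} = \left(\frac{529}{25} + 10\right)^{2} = \left(\frac{779}{25}\right)^{2} = \frac{606841}{625}$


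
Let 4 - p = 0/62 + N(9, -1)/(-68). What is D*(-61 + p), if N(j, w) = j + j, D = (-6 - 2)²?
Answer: -61728/17 ≈ -3631.1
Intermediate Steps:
D = 64 (D = (-8)² = 64)
N(j, w) = 2*j
p = 145/34 (p = 4 - (0/62 + (2*9)/(-68)) = 4 - (0*(1/62) + 18*(-1/68)) = 4 - (0 - 9/34) = 4 - 1*(-9/34) = 4 + 9/34 = 145/34 ≈ 4.2647)
D*(-61 + p) = 64*(-61 + 145/34) = 64*(-1929/34) = -61728/17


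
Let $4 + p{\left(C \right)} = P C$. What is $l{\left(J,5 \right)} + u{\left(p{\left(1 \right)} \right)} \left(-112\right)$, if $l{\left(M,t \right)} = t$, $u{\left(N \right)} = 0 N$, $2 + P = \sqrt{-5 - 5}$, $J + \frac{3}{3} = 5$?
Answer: $5$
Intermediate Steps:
$J = 4$ ($J = -1 + 5 = 4$)
$P = -2 + i \sqrt{10}$ ($P = -2 + \sqrt{-5 - 5} = -2 + \sqrt{-10} = -2 + i \sqrt{10} \approx -2.0 + 3.1623 i$)
$p{\left(C \right)} = -4 + C \left(-2 + i \sqrt{10}\right)$ ($p{\left(C \right)} = -4 + \left(-2 + i \sqrt{10}\right) C = -4 + C \left(-2 + i \sqrt{10}\right)$)
$u{\left(N \right)} = 0$
$l{\left(J,5 \right)} + u{\left(p{\left(1 \right)} \right)} \left(-112\right) = 5 + 0 \left(-112\right) = 5 + 0 = 5$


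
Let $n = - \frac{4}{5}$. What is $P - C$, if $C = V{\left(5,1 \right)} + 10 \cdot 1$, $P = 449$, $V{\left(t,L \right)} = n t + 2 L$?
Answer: $441$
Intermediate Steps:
$n = - \frac{4}{5}$ ($n = \left(-4\right) \frac{1}{5} = - \frac{4}{5} \approx -0.8$)
$V{\left(t,L \right)} = 2 L - \frac{4 t}{5}$ ($V{\left(t,L \right)} = - \frac{4 t}{5} + 2 L = 2 L - \frac{4 t}{5}$)
$C = 8$ ($C = \left(2 \cdot 1 - 4\right) + 10 \cdot 1 = \left(2 - 4\right) + 10 = -2 + 10 = 8$)
$P - C = 449 - 8 = 441$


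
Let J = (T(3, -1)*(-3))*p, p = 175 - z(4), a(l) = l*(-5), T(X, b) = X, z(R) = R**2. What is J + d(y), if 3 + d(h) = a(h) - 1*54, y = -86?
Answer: -1058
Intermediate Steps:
a(l) = -5*l
p = 159 (p = 175 - 1*4**2 = 175 - 1*16 = 175 - 16 = 159)
d(h) = -57 - 5*h (d(h) = -3 + (-5*h - 1*54) = -3 + (-5*h - 54) = -3 + (-54 - 5*h) = -57 - 5*h)
J = -1431 (J = (3*(-3))*159 = -9*159 = -1431)
J + d(y) = -1431 + (-57 - 5*(-86)) = -1431 + (-57 + 430) = -1431 + 373 = -1058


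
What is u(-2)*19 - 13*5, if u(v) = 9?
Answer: 106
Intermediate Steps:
u(-2)*19 - 13*5 = 9*19 - 13*5 = 171 - 65 = 106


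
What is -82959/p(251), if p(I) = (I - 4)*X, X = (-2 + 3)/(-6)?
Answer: 497754/247 ≈ 2015.2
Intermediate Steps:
X = -1/6 (X = 1*(-1/6) = -1/6 ≈ -0.16667)
p(I) = 2/3 - I/6 (p(I) = (I - 4)*(-1/6) = (-4 + I)*(-1/6) = 2/3 - I/6)
-82959/p(251) = -82959/(2/3 - 1/6*251) = -82959/(2/3 - 251/6) = -82959/(-247/6) = -82959*(-6/247) = 497754/247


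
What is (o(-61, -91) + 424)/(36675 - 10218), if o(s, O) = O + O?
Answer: 242/26457 ≈ 0.0091469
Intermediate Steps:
o(s, O) = 2*O
(o(-61, -91) + 424)/(36675 - 10218) = (2*(-91) + 424)/(36675 - 10218) = (-182 + 424)/26457 = 242*(1/26457) = 242/26457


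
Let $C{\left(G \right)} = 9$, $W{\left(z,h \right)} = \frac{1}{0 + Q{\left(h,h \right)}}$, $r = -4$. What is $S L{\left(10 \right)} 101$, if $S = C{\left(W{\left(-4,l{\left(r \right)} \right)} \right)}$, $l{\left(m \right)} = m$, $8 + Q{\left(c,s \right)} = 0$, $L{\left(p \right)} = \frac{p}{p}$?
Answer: $909$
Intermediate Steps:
$L{\left(p \right)} = 1$
$Q{\left(c,s \right)} = -8$ ($Q{\left(c,s \right)} = -8 + 0 = -8$)
$W{\left(z,h \right)} = - \frac{1}{8}$ ($W{\left(z,h \right)} = \frac{1}{0 - 8} = \frac{1}{-8} = - \frac{1}{8}$)
$S = 9$
$S L{\left(10 \right)} 101 = 9 \cdot 1 \cdot 101 = 9 \cdot 101 = 909$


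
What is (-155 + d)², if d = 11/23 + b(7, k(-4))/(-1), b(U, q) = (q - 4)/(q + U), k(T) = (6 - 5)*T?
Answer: 109788484/4761 ≈ 23060.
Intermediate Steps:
k(T) = T (k(T) = 1*T = T)
b(U, q) = (-4 + q)/(U + q)
d = 217/69 (d = 11/23 + ((-4 - 4)/(7 - 4))/(-1) = 11*(1/23) + (-8/3)*(-1) = 11/23 + ((⅓)*(-8))*(-1) = 11/23 - 8/3*(-1) = 11/23 + 8/3 = 217/69 ≈ 3.1449)
(-155 + d)² = (-155 + 217/69)² = (-10478/69)² = 109788484/4761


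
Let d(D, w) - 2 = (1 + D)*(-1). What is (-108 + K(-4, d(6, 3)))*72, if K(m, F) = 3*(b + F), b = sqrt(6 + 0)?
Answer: -8856 + 216*sqrt(6) ≈ -8326.9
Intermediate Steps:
b = sqrt(6) ≈ 2.4495
d(D, w) = 1 - D (d(D, w) = 2 + (1 + D)*(-1) = 2 + (-1 - D) = 1 - D)
K(m, F) = 3*F + 3*sqrt(6) (K(m, F) = 3*(sqrt(6) + F) = 3*(F + sqrt(6)) = 3*F + 3*sqrt(6))
(-108 + K(-4, d(6, 3)))*72 = (-108 + (3*(1 - 1*6) + 3*sqrt(6)))*72 = (-108 + (3*(1 - 6) + 3*sqrt(6)))*72 = (-108 + (3*(-5) + 3*sqrt(6)))*72 = (-108 + (-15 + 3*sqrt(6)))*72 = (-123 + 3*sqrt(6))*72 = -8856 + 216*sqrt(6)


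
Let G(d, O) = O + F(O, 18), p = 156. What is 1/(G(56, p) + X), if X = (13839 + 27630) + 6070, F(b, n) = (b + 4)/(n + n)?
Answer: 9/429295 ≈ 2.0965e-5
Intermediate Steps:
F(b, n) = (4 + b)/(2*n) (F(b, n) = (4 + b)/((2*n)) = (4 + b)*(1/(2*n)) = (4 + b)/(2*n))
X = 47539 (X = 41469 + 6070 = 47539)
G(d, O) = ⅑ + 37*O/36 (G(d, O) = O + (½)*(4 + O)/18 = O + (½)*(1/18)*(4 + O) = O + (⅑ + O/36) = ⅑ + 37*O/36)
1/(G(56, p) + X) = 1/((⅑ + (37/36)*156) + 47539) = 1/((⅑ + 481/3) + 47539) = 1/(1444/9 + 47539) = 1/(429295/9) = 9/429295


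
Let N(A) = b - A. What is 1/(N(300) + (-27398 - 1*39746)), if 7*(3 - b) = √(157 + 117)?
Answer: -3304609/222866135295 + 7*√274/222866135295 ≈ -1.4827e-5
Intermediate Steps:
b = 3 - √274/7 (b = 3 - √(157 + 117)/7 = 3 - √274/7 ≈ 0.63529)
N(A) = 3 - A - √274/7 (N(A) = (3 - √274/7) - A = 3 - A - √274/7)
1/(N(300) + (-27398 - 1*39746)) = 1/((3 - 1*300 - √274/7) + (-27398 - 1*39746)) = 1/((3 - 300 - √274/7) + (-27398 - 39746)) = 1/((-297 - √274/7) - 67144) = 1/(-67441 - √274/7)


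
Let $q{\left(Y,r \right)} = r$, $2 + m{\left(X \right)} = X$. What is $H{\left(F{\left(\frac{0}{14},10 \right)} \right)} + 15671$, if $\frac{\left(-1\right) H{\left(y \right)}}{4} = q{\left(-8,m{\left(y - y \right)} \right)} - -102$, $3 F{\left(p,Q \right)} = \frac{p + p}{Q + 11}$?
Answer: $15271$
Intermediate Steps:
$m{\left(X \right)} = -2 + X$
$F{\left(p,Q \right)} = \frac{2 p}{3 \left(11 + Q\right)}$ ($F{\left(p,Q \right)} = \frac{\left(p + p\right) \frac{1}{Q + 11}}{3} = \frac{2 p \frac{1}{11 + Q}}{3} = \frac{2 p}{3 \left(11 + Q\right)}$)
$H{\left(y \right)} = -400$ ($H{\left(y \right)} = - 4 \left(\left(-2 + \left(y - y\right)\right) - -102\right) = - 4 \left(\left(-2 + 0\right) + 102\right) = - 4 \left(-2 + 102\right) = \left(-4\right) 100 = -400$)
$H{\left(F{\left(\frac{0}{14},10 \right)} \right)} + 15671 = -400 + 15671 = 15271$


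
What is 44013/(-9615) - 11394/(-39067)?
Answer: -536634187/125209735 ≈ -4.2859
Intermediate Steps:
44013/(-9615) - 11394/(-39067) = 44013*(-1/9615) - 11394*(-1/39067) = -14671/3205 + 11394/39067 = -536634187/125209735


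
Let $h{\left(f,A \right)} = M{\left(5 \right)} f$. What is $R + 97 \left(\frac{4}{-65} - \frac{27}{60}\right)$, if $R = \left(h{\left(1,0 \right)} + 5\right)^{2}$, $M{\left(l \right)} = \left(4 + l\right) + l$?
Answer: $\frac{80959}{260} \approx 311.38$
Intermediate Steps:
$M{\left(l \right)} = 4 + 2 l$
$h{\left(f,A \right)} = 14 f$ ($h{\left(f,A \right)} = \left(4 + 2 \cdot 5\right) f = \left(4 + 10\right) f = 14 f$)
$R = 361$ ($R = \left(14 \cdot 1 + 5\right)^{2} = \left(14 + 5\right)^{2} = 19^{2} = 361$)
$R + 97 \left(\frac{4}{-65} - \frac{27}{60}\right) = 361 + 97 \left(\frac{4}{-65} - \frac{27}{60}\right) = 361 + 97 \left(4 \left(- \frac{1}{65}\right) - \frac{9}{20}\right) = 361 + 97 \left(- \frac{4}{65} - \frac{9}{20}\right) = 361 + 97 \left(- \frac{133}{260}\right) = 361 - \frac{12901}{260} = \frac{80959}{260}$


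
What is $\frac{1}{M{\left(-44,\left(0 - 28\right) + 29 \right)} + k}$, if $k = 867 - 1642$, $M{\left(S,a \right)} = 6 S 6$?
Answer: $- \frac{1}{2359} \approx -0.00042391$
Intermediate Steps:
$M{\left(S,a \right)} = 36 S$
$k = -775$
$\frac{1}{M{\left(-44,\left(0 - 28\right) + 29 \right)} + k} = \frac{1}{36 \left(-44\right) - 775} = \frac{1}{-1584 - 775} = \frac{1}{-2359} = - \frac{1}{2359}$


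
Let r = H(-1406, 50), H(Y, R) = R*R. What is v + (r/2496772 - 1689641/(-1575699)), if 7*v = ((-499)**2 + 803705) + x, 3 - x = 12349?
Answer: 1023243361374482636/6884782001349 ≈ 1.4862e+5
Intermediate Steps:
x = -12346 (x = 3 - 1*12349 = 3 - 12349 = -12346)
H(Y, R) = R**2
r = 2500 (r = 50**2 = 2500)
v = 1040360/7 (v = (((-499)**2 + 803705) - 12346)/7 = ((249001 + 803705) - 12346)/7 = (1052706 - 12346)/7 = (1/7)*1040360 = 1040360/7 ≈ 1.4862e+5)
v + (r/2496772 - 1689641/(-1575699)) = 1040360/7 + (2500/2496772 - 1689641/(-1575699)) = 1040360/7 + (2500*(1/2496772) - 1689641*(-1/1575699)) = 1040360/7 + (625/624193 + 1689641/1575699) = 1040360/7 + 1055646896588/983540285907 = 1023243361374482636/6884782001349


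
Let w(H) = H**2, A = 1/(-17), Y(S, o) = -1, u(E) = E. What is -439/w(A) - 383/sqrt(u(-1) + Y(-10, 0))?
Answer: -126871 + 383*I*sqrt(2)/2 ≈ -1.2687e+5 + 270.82*I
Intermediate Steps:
A = -1/17 ≈ -0.058824
-439/w(A) - 383/sqrt(u(-1) + Y(-10, 0)) = -439/((-1/17)**2) - 383/sqrt(-1 - 1) = -439/1/289 - 383*(-I*sqrt(2)/2) = -439*289 - 383*(-I*sqrt(2)/2) = -126871 - (-383)*I*sqrt(2)/2 = -126871 + 383*I*sqrt(2)/2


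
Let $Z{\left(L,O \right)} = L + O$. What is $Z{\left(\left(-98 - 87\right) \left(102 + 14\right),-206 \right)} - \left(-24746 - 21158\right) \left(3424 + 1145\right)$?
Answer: $209713710$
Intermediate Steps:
$Z{\left(\left(-98 - 87\right) \left(102 + 14\right),-206 \right)} - \left(-24746 - 21158\right) \left(3424 + 1145\right) = \left(\left(-98 - 87\right) \left(102 + 14\right) - 206\right) - \left(-24746 - 21158\right) \left(3424 + 1145\right) = \left(\left(-185\right) 116 - 206\right) - \left(-45904\right) 4569 = \left(-21460 - 206\right) - -209735376 = -21666 + 209735376 = 209713710$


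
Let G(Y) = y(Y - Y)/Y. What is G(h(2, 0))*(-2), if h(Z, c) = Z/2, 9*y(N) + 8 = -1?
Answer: 2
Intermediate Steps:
y(N) = -1 (y(N) = -8/9 + (1/9)*(-1) = -8/9 - 1/9 = -1)
h(Z, c) = Z/2 (h(Z, c) = Z*(1/2) = Z/2)
G(Y) = -1/Y
G(h(2, 0))*(-2) = -1/((1/2)*2)*(-2) = -1/1*(-2) = -1*1*(-2) = -1*(-2) = 2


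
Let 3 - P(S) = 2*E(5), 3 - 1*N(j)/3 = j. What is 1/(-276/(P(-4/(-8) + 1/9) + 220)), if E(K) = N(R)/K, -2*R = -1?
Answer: -55/69 ≈ -0.79710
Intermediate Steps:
R = ½ (R = -½*(-1) = ½ ≈ 0.50000)
N(j) = 9 - 3*j
E(K) = 15/(2*K) (E(K) = (9 - 3*½)/K = (9 - 3/2)/K = 15/(2*K))
P(S) = 0 (P(S) = 3 - 2*(15/2)/5 = 3 - 2*(15/2)*(⅕) = 3 - 2*3/2 = 3 - 1*3 = 3 - 3 = 0)
1/(-276/(P(-4/(-8) + 1/9) + 220)) = 1/(-276/(0 + 220)) = 1/(-276/220) = 1/((1/220)*(-276)) = 1/(-69/55) = -55/69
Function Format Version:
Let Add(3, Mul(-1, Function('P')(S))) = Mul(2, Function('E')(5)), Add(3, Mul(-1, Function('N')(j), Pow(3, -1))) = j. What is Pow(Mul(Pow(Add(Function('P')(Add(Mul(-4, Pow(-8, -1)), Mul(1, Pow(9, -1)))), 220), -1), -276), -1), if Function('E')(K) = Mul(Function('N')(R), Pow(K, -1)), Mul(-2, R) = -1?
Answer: Rational(-55, 69) ≈ -0.79710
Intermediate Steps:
R = Rational(1, 2) (R = Mul(Rational(-1, 2), -1) = Rational(1, 2) ≈ 0.50000)
Function('N')(j) = Add(9, Mul(-3, j))
Function('E')(K) = Mul(Rational(15, 2), Pow(K, -1)) (Function('E')(K) = Mul(Add(9, Mul(-3, Rational(1, 2))), Pow(K, -1)) = Mul(Add(9, Rational(-3, 2)), Pow(K, -1)) = Mul(Rational(15, 2), Pow(K, -1)))
Function('P')(S) = 0 (Function('P')(S) = Add(3, Mul(-1, Mul(2, Mul(Rational(15, 2), Pow(5, -1))))) = Add(3, Mul(-1, Mul(2, Mul(Rational(15, 2), Rational(1, 5))))) = Add(3, Mul(-1, Mul(2, Rational(3, 2)))) = Add(3, Mul(-1, 3)) = Add(3, -3) = 0)
Pow(Mul(Pow(Add(Function('P')(Add(Mul(-4, Pow(-8, -1)), Mul(1, Pow(9, -1)))), 220), -1), -276), -1) = Pow(Mul(Pow(Add(0, 220), -1), -276), -1) = Pow(Mul(Pow(220, -1), -276), -1) = Pow(Mul(Rational(1, 220), -276), -1) = Pow(Rational(-69, 55), -1) = Rational(-55, 69)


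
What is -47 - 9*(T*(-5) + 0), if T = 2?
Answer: 43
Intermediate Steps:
-47 - 9*(T*(-5) + 0) = -47 - 9*(2*(-5) + 0) = -47 - 9*(-10 + 0) = -47 - 9*(-10) = -47 + 90 = 43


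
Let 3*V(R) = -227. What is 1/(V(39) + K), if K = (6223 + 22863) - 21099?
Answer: 3/23734 ≈ 0.00012640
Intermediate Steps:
V(R) = -227/3 (V(R) = (⅓)*(-227) = -227/3)
K = 7987 (K = 29086 - 21099 = 7987)
1/(V(39) + K) = 1/(-227/3 + 7987) = 1/(23734/3) = 3/23734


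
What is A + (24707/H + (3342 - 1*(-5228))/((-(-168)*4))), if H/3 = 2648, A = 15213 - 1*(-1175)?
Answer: 1824372041/111216 ≈ 16404.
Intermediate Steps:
A = 16388 (A = 15213 + 1175 = 16388)
H = 7944 (H = 3*2648 = 7944)
A + (24707/H + (3342 - 1*(-5228))/((-(-168)*4))) = 16388 + (24707/7944 + (3342 - 1*(-5228))/((-(-168)*4))) = 16388 + (24707*(1/7944) + (3342 + 5228)/((-56*(-12)))) = 16388 + (24707/7944 + 8570/672) = 16388 + (24707/7944 + 8570*(1/672)) = 16388 + (24707/7944 + 4285/336) = 16388 + 1764233/111216 = 1824372041/111216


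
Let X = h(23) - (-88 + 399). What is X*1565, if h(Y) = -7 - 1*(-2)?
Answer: -494540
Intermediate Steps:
h(Y) = -5 (h(Y) = -7 + 2 = -5)
X = -316 (X = -5 - (-88 + 399) = -5 - 1*311 = -5 - 311 = -316)
X*1565 = -316*1565 = -494540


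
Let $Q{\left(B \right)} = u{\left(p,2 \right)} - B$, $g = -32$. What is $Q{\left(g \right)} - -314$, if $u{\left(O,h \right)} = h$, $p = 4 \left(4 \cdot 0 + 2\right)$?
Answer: $348$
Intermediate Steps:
$p = 8$ ($p = 4 \left(0 + 2\right) = 4 \cdot 2 = 8$)
$Q{\left(B \right)} = 2 - B$
$Q{\left(g \right)} - -314 = \left(2 - -32\right) - -314 = \left(2 + 32\right) + 314 = 34 + 314 = 348$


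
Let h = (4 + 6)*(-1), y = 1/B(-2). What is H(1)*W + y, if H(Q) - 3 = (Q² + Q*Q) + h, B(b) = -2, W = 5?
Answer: -51/2 ≈ -25.500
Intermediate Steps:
y = -½ (y = 1/(-2) = -½ ≈ -0.50000)
h = -10 (h = 10*(-1) = -10)
H(Q) = -7 + 2*Q² (H(Q) = 3 + ((Q² + Q*Q) - 10) = 3 + ((Q² + Q²) - 10) = 3 + (2*Q² - 10) = 3 + (-10 + 2*Q²) = -7 + 2*Q²)
H(1)*W + y = (-7 + 2*1²)*5 - ½ = (-7 + 2*1)*5 - ½ = (-7 + 2)*5 - ½ = -5*5 - ½ = -25 - ½ = -51/2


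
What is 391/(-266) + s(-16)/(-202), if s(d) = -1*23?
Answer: -18216/13433 ≈ -1.3561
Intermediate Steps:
s(d) = -23
391/(-266) + s(-16)/(-202) = 391/(-266) - 23/(-202) = 391*(-1/266) - 23*(-1/202) = -391/266 + 23/202 = -18216/13433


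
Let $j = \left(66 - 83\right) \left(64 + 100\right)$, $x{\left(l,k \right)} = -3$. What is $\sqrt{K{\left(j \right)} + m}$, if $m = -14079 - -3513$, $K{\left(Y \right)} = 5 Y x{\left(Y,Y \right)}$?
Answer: $\sqrt{31254} \approx 176.79$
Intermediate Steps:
$j = -2788$ ($j = \left(-17\right) 164 = -2788$)
$K{\left(Y \right)} = - 15 Y$ ($K{\left(Y \right)} = 5 Y \left(-3\right) = - 15 Y$)
$m = -10566$ ($m = -14079 + 3513 = -10566$)
$\sqrt{K{\left(j \right)} + m} = \sqrt{\left(-15\right) \left(-2788\right) - 10566} = \sqrt{41820 - 10566} = \sqrt{31254}$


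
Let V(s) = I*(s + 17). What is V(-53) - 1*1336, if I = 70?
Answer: -3856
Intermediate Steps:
V(s) = 1190 + 70*s (V(s) = 70*(s + 17) = 70*(17 + s) = 1190 + 70*s)
V(-53) - 1*1336 = (1190 + 70*(-53)) - 1*1336 = (1190 - 3710) - 1336 = -2520 - 1336 = -3856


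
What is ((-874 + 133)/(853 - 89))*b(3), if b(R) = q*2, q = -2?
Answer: 741/191 ≈ 3.8796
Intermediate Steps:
b(R) = -4 (b(R) = -2*2 = -4)
((-874 + 133)/(853 - 89))*b(3) = ((-874 + 133)/(853 - 89))*(-4) = -741/764*(-4) = 741/191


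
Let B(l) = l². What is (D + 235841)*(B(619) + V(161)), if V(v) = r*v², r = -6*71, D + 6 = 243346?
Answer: -5107678927485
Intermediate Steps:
D = 243340 (D = -6 + 243346 = 243340)
r = -426
V(v) = -426*v²
(D + 235841)*(B(619) + V(161)) = (243340 + 235841)*(619² - 426*161²) = 479181*(383161 - 426*25921) = 479181*(383161 - 11042346) = 479181*(-10659185) = -5107678927485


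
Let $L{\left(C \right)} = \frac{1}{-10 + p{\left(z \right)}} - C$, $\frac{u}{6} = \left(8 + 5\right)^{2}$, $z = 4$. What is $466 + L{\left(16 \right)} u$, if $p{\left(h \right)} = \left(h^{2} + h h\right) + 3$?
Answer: $- \frac{392936}{25} \approx -15717.0$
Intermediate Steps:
$p{\left(h \right)} = 3 + 2 h^{2}$ ($p{\left(h \right)} = \left(h^{2} + h^{2}\right) + 3 = 2 h^{2} + 3 = 3 + 2 h^{2}$)
$u = 1014$ ($u = 6 \left(8 + 5\right)^{2} = 6 \cdot 13^{2} = 6 \cdot 169 = 1014$)
$L{\left(C \right)} = \frac{1}{25} - C$ ($L{\left(C \right)} = \frac{1}{-10 + \left(3 + 2 \cdot 4^{2}\right)} - C = \frac{1}{-10 + \left(3 + 2 \cdot 16\right)} - C = \frac{1}{-10 + \left(3 + 32\right)} - C = \frac{1}{-10 + 35} - C = \frac{1}{25} - C$)
$466 + L{\left(16 \right)} u = 466 + \left(\frac{1}{25} - 16\right) 1014 = 466 - \frac{404586}{25} = - \frac{392936}{25}$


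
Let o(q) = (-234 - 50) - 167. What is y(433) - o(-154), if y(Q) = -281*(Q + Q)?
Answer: -242895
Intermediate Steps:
o(q) = -451 (o(q) = -284 - 167 = -451)
y(Q) = -562*Q
y(433) - o(-154) = -562*433 - 1*(-451) = -243346 + 451 = -242895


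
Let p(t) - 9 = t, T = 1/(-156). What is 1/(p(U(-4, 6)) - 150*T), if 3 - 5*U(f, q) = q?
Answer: 130/1217 ≈ 0.10682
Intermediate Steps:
U(f, q) = ⅗ - q/5
T = -1/156 ≈ -0.0064103
p(t) = 9 + t
1/(p(U(-4, 6)) - 150*T) = 1/((9 + (⅗ - ⅕*6)) - 150*(-1/156)) = 1/((9 + (⅗ - 6/5)) + 25/26) = 1/((9 - ⅗) + 25/26) = 1/(42/5 + 25/26) = 1/(1217/130) = 130/1217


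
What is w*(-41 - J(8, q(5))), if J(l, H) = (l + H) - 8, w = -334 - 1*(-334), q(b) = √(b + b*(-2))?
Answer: 0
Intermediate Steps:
q(b) = √(-b) (q(b) = √(b - 2*b) = √(-b))
w = 0 (w = -334 + 334 = 0)
J(l, H) = -8 + H + l (J(l, H) = (H + l) - 8 = -8 + H + l)
w*(-41 - J(8, q(5))) = 0*(-41 - (-8 + √(-1*5) + 8)) = 0*(-41 - (-8 + √(-5) + 8)) = 0*(-41 - (-8 + I*√5 + 8)) = 0*(-41 - I*√5) = 0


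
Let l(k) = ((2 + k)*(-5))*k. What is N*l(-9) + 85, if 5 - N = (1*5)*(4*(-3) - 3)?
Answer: -25115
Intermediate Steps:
N = 80 (N = 5 - 1*5*(4*(-3) - 3) = 5 - 5*(-12 - 3) = 5 - 5*(-15) = 5 - 1*(-75) = 5 + 75 = 80)
l(k) = k*(-10 - 5*k) (l(k) = (-10 - 5*k)*k = k*(-10 - 5*k))
N*l(-9) + 85 = 80*(-5*(-9)*(2 - 9)) + 85 = 80*(-5*(-9)*(-7)) + 85 = 80*(-315) + 85 = -25200 + 85 = -25115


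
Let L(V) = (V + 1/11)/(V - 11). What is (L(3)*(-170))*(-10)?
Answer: -7225/11 ≈ -656.82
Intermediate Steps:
L(V) = (1/11 + V)/(-11 + V) (L(V) = (V + 1/11)/(-11 + V) = (1/11 + V)/(-11 + V))
(L(3)*(-170))*(-10) = (((1/11 + 3)/(-11 + 3))*(-170))*(-10) = (((34/11)/(-8))*(-170))*(-10) = (-⅛*34/11*(-170))*(-10) = -17/44*(-170)*(-10) = (1445/22)*(-10) = -7225/11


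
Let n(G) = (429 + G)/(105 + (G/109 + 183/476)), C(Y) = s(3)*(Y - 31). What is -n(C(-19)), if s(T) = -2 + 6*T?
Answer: 19248964/5086967 ≈ 3.7840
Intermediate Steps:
C(Y) = -496 + 16*Y (C(Y) = (-2 + 6*3)*(Y - 31) = (-2 + 18)*(-31 + Y) = 16*(-31 + Y) = -496 + 16*Y)
n(G) = (429 + G)/(50163/476 + G/109) (n(G) = (429 + G)/(105 + (G*(1/109) + 183*(1/476))) = (429 + G)/(105 + (G/109 + 183/476)) = (429 + G)/(105 + (183/476 + G/109)) = (429 + G)/(50163/476 + G/109))
-n(C(-19)) = -51884*(429 + (-496 + 16*(-19)))/(5467767 + 476*(-496 + 16*(-19))) = -51884*(429 + (-496 - 304))/(5467767 + 476*(-496 - 304)) = -51884*(429 - 800)/(5467767 + 476*(-800)) = -51884*(-371)/(5467767 - 380800) = -51884*(-371)/5086967 = -1*(-19248964/5086967) = 19248964/5086967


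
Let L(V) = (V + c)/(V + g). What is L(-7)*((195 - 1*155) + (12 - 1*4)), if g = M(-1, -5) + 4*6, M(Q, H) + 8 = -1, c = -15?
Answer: -132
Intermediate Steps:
M(Q, H) = -9 (M(Q, H) = -8 - 1 = -9)
g = 15 (g = -9 + 4*6 = -9 + 24 = 15)
L(V) = (-15 + V)/(15 + V) (L(V) = (V - 15)/(V + 15) = (-15 + V)/(15 + V))
L(-7)*((195 - 1*155) + (12 - 1*4)) = ((-15 - 7)/(15 - 7))*((195 - 1*155) + (12 - 1*4)) = (-22/8)*((195 - 155) + (12 - 4)) = ((⅛)*(-22))*(40 + 8) = -11/4*48 = -132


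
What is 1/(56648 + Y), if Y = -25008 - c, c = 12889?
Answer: 1/18751 ≈ 5.3330e-5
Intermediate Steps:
Y = -37897 (Y = -25008 - 1*12889 = -25008 - 12889 = -37897)
1/(56648 + Y) = 1/(56648 - 37897) = 1/18751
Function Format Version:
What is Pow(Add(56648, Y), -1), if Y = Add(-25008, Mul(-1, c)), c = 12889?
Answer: Rational(1, 18751) ≈ 5.3330e-5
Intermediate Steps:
Y = -37897 (Y = Add(-25008, Mul(-1, 12889)) = Add(-25008, -12889) = -37897)
Pow(Add(56648, Y), -1) = Pow(Add(56648, -37897), -1) = Pow(18751, -1) = Rational(1, 18751)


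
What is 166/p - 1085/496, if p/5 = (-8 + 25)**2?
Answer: -47919/23120 ≈ -2.0726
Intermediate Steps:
p = 1445 (p = 5*(-8 + 25)**2 = 5*17**2 = 5*289 = 1445)
166/p - 1085/496 = 166/1445 - 1085/496 = 166*(1/1445) - 1085*1/496 = 166/1445 - 35/16 = -47919/23120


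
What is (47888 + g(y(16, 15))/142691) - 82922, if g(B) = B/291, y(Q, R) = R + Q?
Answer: -1454719619723/41523081 ≈ -35034.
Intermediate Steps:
y(Q, R) = Q + R
g(B) = B/291 (g(B) = B*(1/291) = B/291)
(47888 + g(y(16, 15))/142691) - 82922 = (47888 + ((16 + 15)/291)/142691) - 82922 = (47888 + ((1/291)*31)*(1/142691)) - 82922 = (47888 + (31/291)*(1/142691)) - 82922 = (47888 + 31/41523081) - 82922 = 1988457302959/41523081 - 82922 = -1454719619723/41523081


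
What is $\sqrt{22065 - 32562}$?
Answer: $i \sqrt{10497} \approx 102.45 i$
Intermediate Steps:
$\sqrt{22065 - 32562} = \sqrt{-10497} = i \sqrt{10497}$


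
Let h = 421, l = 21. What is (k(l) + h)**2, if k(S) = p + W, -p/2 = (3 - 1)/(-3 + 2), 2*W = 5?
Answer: 731025/4 ≈ 1.8276e+5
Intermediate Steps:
W = 5/2 (W = (1/2)*5 = 5/2 ≈ 2.5000)
p = 4 (p = -2*(3 - 1)/(-3 + 2) = -4/(-1) = -4*(-1) = -2*(-2) = 4)
k(S) = 13/2 (k(S) = 4 + 5/2 = 13/2)
(k(l) + h)**2 = (13/2 + 421)**2 = (855/2)**2 = 731025/4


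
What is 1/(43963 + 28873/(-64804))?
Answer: 64804/2848949379 ≈ 2.2747e-5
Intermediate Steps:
1/(43963 + 28873/(-64804)) = 1/(43963 + 28873*(-1/64804)) = 1/(43963 - 28873/64804) = 1/(2848949379/64804) = 64804/2848949379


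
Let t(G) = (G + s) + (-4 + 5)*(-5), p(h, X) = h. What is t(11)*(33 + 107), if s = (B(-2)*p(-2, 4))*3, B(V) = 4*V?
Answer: 7560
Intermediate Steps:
s = 48 (s = ((4*(-2))*(-2))*3 = -8*(-2)*3 = 16*3 = 48)
t(G) = 43 + G (t(G) = (G + 48) + (-4 + 5)*(-5) = (48 + G) + 1*(-5) = (48 + G) - 5 = 43 + G)
t(11)*(33 + 107) = (43 + 11)*(33 + 107) = 54*140 = 7560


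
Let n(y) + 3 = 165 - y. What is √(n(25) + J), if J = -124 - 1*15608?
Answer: I*√15595 ≈ 124.88*I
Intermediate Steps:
n(y) = 162 - y (n(y) = -3 + (165 - y) = 162 - y)
J = -15732 (J = -124 - 15608 = -15732)
√(n(25) + J) = √((162 - 1*25) - 15732) = √((162 - 25) - 15732) = √(137 - 15732) = √(-15595) = I*√15595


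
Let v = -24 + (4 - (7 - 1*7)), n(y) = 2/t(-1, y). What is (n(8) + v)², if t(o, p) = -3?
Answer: 3844/9 ≈ 427.11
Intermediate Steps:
n(y) = -⅔ (n(y) = 2/(-3) = 2*(-⅓) = -⅔)
v = -20 (v = -24 + (4 - (7 - 7)) = -24 + (4 - 1*0) = -24 + (4 + 0) = -24 + 4 = -20)
(n(8) + v)² = (-⅔ - 20)² = (-62/3)² = 3844/9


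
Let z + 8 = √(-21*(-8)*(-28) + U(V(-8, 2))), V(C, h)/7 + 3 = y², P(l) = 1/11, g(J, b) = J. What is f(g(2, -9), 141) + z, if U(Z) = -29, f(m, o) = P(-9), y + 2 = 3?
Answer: -87/11 + I*√4733 ≈ -7.9091 + 68.797*I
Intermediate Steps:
y = 1 (y = -2 + 3 = 1)
P(l) = 1/11
V(C, h) = -14 (V(C, h) = -21 + 7*1² = -21 + 7*1 = -21 + 7 = -14)
f(m, o) = 1/11
z = -8 + I*√4733 (z = -8 + √(-21*(-8)*(-28) - 29) = -8 + √(168*(-28) - 29) = -8 + √(-4704 - 29) = -8 + √(-4733) = -8 + I*√4733 ≈ -8.0 + 68.797*I)
f(g(2, -9), 141) + z = 1/11 + (-8 + I*√4733) = -87/11 + I*√4733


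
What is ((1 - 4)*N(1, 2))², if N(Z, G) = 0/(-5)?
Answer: 0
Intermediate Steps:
N(Z, G) = 0 (N(Z, G) = 0*(-⅕) = 0)
((1 - 4)*N(1, 2))² = ((1 - 4)*0)² = (-3*0)² = 0² = 0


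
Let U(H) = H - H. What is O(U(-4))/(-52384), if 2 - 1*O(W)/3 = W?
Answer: -3/26192 ≈ -0.00011454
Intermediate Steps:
U(H) = 0
O(W) = 6 - 3*W
O(U(-4))/(-52384) = (6 - 3*0)/(-52384) = (6 + 0)*(-1/52384) = 6*(-1/52384) = -3/26192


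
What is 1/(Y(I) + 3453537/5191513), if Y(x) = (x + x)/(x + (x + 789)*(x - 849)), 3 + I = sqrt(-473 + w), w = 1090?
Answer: 8025813019172908890530561/5339064545178318339210679 + 36075155687086081514*sqrt(617)/5339064545178318339210679 ≈ 1.5034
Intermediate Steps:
I = -3 + sqrt(617) (I = -3 + sqrt(-473 + 1090) = -3 + sqrt(617) ≈ 21.839)
Y(x) = 2*x/(x + (-849 + x)*(789 + x)) (Y(x) = (2*x)/(x + (789 + x)*(-849 + x)) = (2*x)/(x + (-849 + x)*(789 + x)) = 2*x/(x + (-849 + x)*(789 + x)))
1/(Y(I) + 3453537/5191513) = 1/(2*(-3 + sqrt(617))/(-669861 + (-3 + sqrt(617))**2 - 59*(-3 + sqrt(617))) + 3453537/5191513) = 1/(2*(-3 + sqrt(617))/(-669861 + (-3 + sqrt(617))**2 + (177 - 59*sqrt(617))) + 3453537*(1/5191513)) = 1/(2*(-3 + sqrt(617))/(-669684 + (-3 + sqrt(617))**2 - 59*sqrt(617)) + 3453537/5191513) = 1/(3453537/5191513 + 2*(-3 + sqrt(617))/(-669684 + (-3 + sqrt(617))**2 - 59*sqrt(617)))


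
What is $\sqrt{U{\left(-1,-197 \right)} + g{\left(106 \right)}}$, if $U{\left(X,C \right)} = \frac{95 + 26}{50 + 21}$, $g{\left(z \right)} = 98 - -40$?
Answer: $\frac{\sqrt{704249}}{71} \approx 11.82$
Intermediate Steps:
$g{\left(z \right)} = 138$ ($g{\left(z \right)} = 98 + 40 = 138$)
$U{\left(X,C \right)} = \frac{121}{71}$
$\sqrt{U{\left(-1,-197 \right)} + g{\left(106 \right)}} = \sqrt{\frac{121}{71} + 138} = \sqrt{\frac{9919}{71}} = \frac{\sqrt{704249}}{71}$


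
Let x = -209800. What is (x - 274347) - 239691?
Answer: -723838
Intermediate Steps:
(x - 274347) - 239691 = (-209800 - 274347) - 239691 = -484147 - 239691 = -723838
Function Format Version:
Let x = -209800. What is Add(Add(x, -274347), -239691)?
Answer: -723838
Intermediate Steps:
Add(Add(x, -274347), -239691) = Add(Add(-209800, -274347), -239691) = Add(-484147, -239691) = -723838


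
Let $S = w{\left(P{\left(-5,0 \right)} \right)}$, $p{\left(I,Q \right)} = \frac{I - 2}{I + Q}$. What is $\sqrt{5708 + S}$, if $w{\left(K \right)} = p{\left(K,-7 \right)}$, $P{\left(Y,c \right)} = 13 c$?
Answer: $\frac{\sqrt{279706}}{7} \approx 75.553$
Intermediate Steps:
$p{\left(I,Q \right)} = \frac{-2 + I}{I + Q}$
$w{\left(K \right)} = \frac{-2 + K}{-7 + K}$ ($w{\left(K \right)} = \frac{-2 + K}{K - 7} = \frac{-2 + K}{-7 + K}$)
$S = \frac{2}{7}$ ($S = \frac{-2 + 13 \cdot 0}{-7 + 13 \cdot 0} = \frac{-2 + 0}{-7 + 0} = \frac{1}{-7} \left(-2\right) = \left(- \frac{1}{7}\right) \left(-2\right) = \frac{2}{7} \approx 0.28571$)
$\sqrt{5708 + S} = \sqrt{5708 + \frac{2}{7}} = \sqrt{\frac{39958}{7}} = \frac{\sqrt{279706}}{7}$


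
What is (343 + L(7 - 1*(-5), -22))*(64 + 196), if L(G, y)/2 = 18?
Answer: 98540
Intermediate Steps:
L(G, y) = 36 (L(G, y) = 2*18 = 36)
(343 + L(7 - 1*(-5), -22))*(64 + 196) = (343 + 36)*(64 + 196) = 379*260 = 98540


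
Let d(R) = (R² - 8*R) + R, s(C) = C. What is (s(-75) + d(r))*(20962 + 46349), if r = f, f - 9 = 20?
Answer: 37896093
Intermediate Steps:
f = 29 (f = 9 + 20 = 29)
r = 29
d(R) = R² - 7*R
(s(-75) + d(r))*(20962 + 46349) = (-75 + 29*(-7 + 29))*(20962 + 46349) = (-75 + 29*22)*67311 = (-75 + 638)*67311 = 563*67311 = 37896093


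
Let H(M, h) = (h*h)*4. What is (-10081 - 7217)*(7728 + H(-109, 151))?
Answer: -1711325736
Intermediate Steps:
H(M, h) = 4*h² (H(M, h) = h²*4 = 4*h²)
(-10081 - 7217)*(7728 + H(-109, 151)) = (-10081 - 7217)*(7728 + 4*151²) = -17298*(7728 + 4*22801) = -17298*(7728 + 91204) = -17298*98932 = -1711325736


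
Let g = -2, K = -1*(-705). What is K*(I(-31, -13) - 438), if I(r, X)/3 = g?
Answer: -313020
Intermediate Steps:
K = 705
I(r, X) = -6 (I(r, X) = 3*(-2) = -6)
K*(I(-31, -13) - 438) = 705*(-6 - 438) = 705*(-444) = -313020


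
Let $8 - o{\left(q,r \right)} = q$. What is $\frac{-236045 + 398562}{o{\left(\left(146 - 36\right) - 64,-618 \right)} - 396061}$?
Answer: $- \frac{162517}{396099} \approx -0.41029$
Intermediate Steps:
$o{\left(q,r \right)} = 8 - q$
$\frac{-236045 + 398562}{o{\left(\left(146 - 36\right) - 64,-618 \right)} - 396061} = \frac{-236045 + 398562}{\left(8 - \left(\left(146 - 36\right) - 64\right)\right) - 396061} = \frac{162517}{\left(8 - \left(110 - 64\right)\right) - 396061} = \frac{162517}{\left(8 - 46\right) - 396061} = \frac{162517}{-38 - 396061} = \frac{162517}{-396099} = 162517 \left(- \frac{1}{396099}\right) = - \frac{162517}{396099}$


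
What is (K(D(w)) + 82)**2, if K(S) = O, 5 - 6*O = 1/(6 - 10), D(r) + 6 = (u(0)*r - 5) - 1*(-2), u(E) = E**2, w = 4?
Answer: 439569/64 ≈ 6868.3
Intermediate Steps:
D(r) = -9 (D(r) = -6 + ((0**2*r - 5) - 1*(-2)) = -6 + ((0*r - 5) + 2) = -6 + ((0 - 5) + 2) = -6 + (-5 + 2) = -6 - 3 = -9)
O = 7/8 (O = 5/6 - 1/(6*(6 - 10)) = 5/6 - 1/6/(-4) = 5/6 - 1/6*(-1/4) = 5/6 + 1/24 = 7/8 ≈ 0.87500)
K(S) = 7/8
(K(D(w)) + 82)**2 = (7/8 + 82)**2 = (663/8)**2 = 439569/64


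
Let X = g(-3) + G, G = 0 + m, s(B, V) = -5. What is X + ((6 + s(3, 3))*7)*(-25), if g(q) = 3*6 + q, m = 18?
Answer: -142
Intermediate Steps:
G = 18 (G = 0 + 18 = 18)
g(q) = 18 + q
X = 33 (X = (18 - 3) + 18 = 15 + 18 = 33)
X + ((6 + s(3, 3))*7)*(-25) = 33 + ((6 - 5)*7)*(-25) = 33 + (1*7)*(-25) = 33 + 7*(-25) = 33 - 175 = -142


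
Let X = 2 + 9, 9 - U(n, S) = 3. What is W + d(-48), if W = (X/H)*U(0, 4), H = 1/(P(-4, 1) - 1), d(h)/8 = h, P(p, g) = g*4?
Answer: -186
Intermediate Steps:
U(n, S) = 6 (U(n, S) = 9 - 1*3 = 9 - 3 = 6)
P(p, g) = 4*g
d(h) = 8*h
H = ⅓ (H = 1/(4*1 - 1) = 1/(4 - 1) = 1/3 = ⅓ ≈ 0.33333)
X = 11
W = 198 (W = (11/(⅓))*6 = (3*11)*6 = 33*6 = 198)
W + d(-48) = 198 + 8*(-48) = 198 - 384 = -186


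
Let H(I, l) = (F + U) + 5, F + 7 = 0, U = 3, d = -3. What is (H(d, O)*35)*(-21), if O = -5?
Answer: -735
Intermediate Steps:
F = -7 (F = -7 + 0 = -7)
H(I, l) = 1 (H(I, l) = (-7 + 3) + 5 = -4 + 5 = 1)
(H(d, O)*35)*(-21) = (1*35)*(-21) = 35*(-21) = -735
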